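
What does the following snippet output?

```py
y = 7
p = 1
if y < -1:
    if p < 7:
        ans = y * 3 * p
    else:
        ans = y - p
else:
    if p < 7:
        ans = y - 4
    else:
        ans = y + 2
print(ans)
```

y=7, p=1
y < -1 is False; p < 7 is True
→ ans = y - 4 = 3

3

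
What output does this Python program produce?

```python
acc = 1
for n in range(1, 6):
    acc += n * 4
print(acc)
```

61

n=1: acc = 1+1*4 = 5
n=2: acc = 5+2*4 = 13
n=3: acc = 13+3*4 = 25
n=4: acc = 25+4*4 = 41
n=5: acc = 41+5*4 = 61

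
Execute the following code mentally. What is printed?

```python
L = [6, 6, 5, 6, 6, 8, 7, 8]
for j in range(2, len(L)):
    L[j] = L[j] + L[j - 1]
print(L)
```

j=2: L[2] = 5+6 = 11 → [6, 6, 11, 6, 6, 8, 7, 8]
j=3: L[3] = 6+11 = 17 → [6, 6, 11, 17, 6, 8, 7, 8]
j=4: L[4] = 6+17 = 23 → [6, 6, 11, 17, 23, 8, 7, 8]
j=5: L[5] = 8+23 = 31 → [6, 6, 11, 17, 23, 31, 7, 8]
j=6: L[6] = 7+31 = 38 → [6, 6, 11, 17, 23, 31, 38, 8]
j=7: L[7] = 8+38 = 46 → [6, 6, 11, 17, 23, 31, 38, 46]

[6, 6, 11, 17, 23, 31, 38, 46]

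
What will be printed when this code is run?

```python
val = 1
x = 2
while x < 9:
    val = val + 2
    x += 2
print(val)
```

9

x=2: val = 1+2 = 3
x=4: val = 3+2 = 5
x=6: val = 5+2 = 7
x=8: val = 7+2 = 9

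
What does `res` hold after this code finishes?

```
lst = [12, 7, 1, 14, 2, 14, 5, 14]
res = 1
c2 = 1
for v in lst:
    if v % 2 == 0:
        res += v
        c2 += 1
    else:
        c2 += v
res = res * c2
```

1083

v=12: even, res = 1+12 = 13; c2=2
v=7: not even; c2=9
v=1: not even; c2=10
v=14: even, res = 13+14 = 27; c2=11
v=2: even, res = 27+2 = 29; c2=12
v=14: even, res = 29+14 = 43; c2=13
v=5: not even; c2=18
v=14: even, res = 43+14 = 57; c2=19
res*c2 = 57*19 = 1083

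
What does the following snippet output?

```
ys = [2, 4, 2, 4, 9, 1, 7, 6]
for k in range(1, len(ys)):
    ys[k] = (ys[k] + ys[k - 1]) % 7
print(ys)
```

[2, 6, 1, 5, 0, 1, 1, 0]

k=1: ys[1] = (4+2)%7 = 6 → [2, 6, 2, 4, 9, 1, 7, 6]
k=2: ys[2] = (2+6)%7 = 1 → [2, 6, 1, 4, 9, 1, 7, 6]
k=3: ys[3] = (4+1)%7 = 5 → [2, 6, 1, 5, 9, 1, 7, 6]
k=4: ys[4] = (9+5)%7 = 0 → [2, 6, 1, 5, 0, 1, 7, 6]
k=5: ys[5] = (1+0)%7 = 1 → [2, 6, 1, 5, 0, 1, 7, 6]
k=6: ys[6] = (7+1)%7 = 1 → [2, 6, 1, 5, 0, 1, 1, 6]
k=7: ys[7] = (6+1)%7 = 0 → [2, 6, 1, 5, 0, 1, 1, 0]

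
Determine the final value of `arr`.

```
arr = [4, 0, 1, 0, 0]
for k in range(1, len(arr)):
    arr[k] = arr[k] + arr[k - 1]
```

k=1: arr[1] = 0+4 = 4 → [4, 4, 1, 0, 0]
k=2: arr[2] = 1+4 = 5 → [4, 4, 5, 0, 0]
k=3: arr[3] = 0+5 = 5 → [4, 4, 5, 5, 0]
k=4: arr[4] = 0+5 = 5 → [4, 4, 5, 5, 5]

[4, 4, 5, 5, 5]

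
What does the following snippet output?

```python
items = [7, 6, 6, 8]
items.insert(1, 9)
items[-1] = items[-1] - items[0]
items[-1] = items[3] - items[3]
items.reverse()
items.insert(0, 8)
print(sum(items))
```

36

insert 9 at 1 → [7, 9, 6, 6, 8]
items[-1] = items[-1]-items[0] = 8-7 = 1 → [7, 9, 6, 6, 1]
items[-1] = items[3]-items[3] = 6-6 = 0 → [7, 9, 6, 6, 0]
reverse → [0, 6, 6, 9, 7]
insert 8 at 0 → [8, 0, 6, 6, 9, 7]
sum = 36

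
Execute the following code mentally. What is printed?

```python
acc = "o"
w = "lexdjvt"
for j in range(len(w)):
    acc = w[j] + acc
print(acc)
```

j=0: prepend 'l' → 'lo'
j=1: prepend 'e' → 'elo'
j=2: prepend 'x' → 'xelo'
j=3: prepend 'd' → 'dxelo'
j=4: prepend 'j' → 'jdxelo'
j=5: prepend 'v' → 'vjdxelo'
j=6: prepend 't' → 'tvjdxelo'

tvjdxelo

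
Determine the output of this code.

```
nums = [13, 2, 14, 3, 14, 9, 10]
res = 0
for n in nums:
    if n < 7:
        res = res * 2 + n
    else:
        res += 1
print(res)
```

16

n=13: not <7, res = 0+1 = 1
n=2: <7, res = 1*2+2 = 4
n=14: not <7, res = 4+1 = 5
n=3: <7, res = 5*2+3 = 13
n=14: not <7, res = 13+1 = 14
n=9: not <7, res = 14+1 = 15
n=10: not <7, res = 15+1 = 16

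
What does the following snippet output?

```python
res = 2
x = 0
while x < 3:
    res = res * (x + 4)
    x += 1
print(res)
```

x=0: res = 2*4 = 8
x=1: res = 8*5 = 40
x=2: res = 40*6 = 240

240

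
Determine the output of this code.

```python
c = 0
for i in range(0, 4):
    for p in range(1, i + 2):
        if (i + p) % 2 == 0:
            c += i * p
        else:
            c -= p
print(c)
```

4

i=0,p=1: odd sum, c = 0-1 = -1
i=1,p=1: even sum, c = (-1)+1 = 0
i=1,p=2: odd sum, c = 0-2 = -2
i=2,p=1: odd sum, c = (-2)-1 = -3
i=2,p=2: even sum, c = (-3)+4 = 1
i=2,p=3: odd sum, c = 1-3 = -2
i=3,p=1: even sum, c = (-2)+3 = 1
i=3,p=2: odd sum, c = 1-2 = -1
i=3,p=3: even sum, c = (-1)+9 = 8
i=3,p=4: odd sum, c = 8-4 = 4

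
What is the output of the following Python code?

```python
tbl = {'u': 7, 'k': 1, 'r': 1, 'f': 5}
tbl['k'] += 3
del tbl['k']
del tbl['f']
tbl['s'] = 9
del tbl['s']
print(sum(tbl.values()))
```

8

tbl['k'] = 1+3 = 4 → {'u': 7, 'k': 4, 'r': 1, 'f': 5}
del 'k' → {'u': 7, 'r': 1, 'f': 5}
del 'f' → {'u': 7, 'r': 1}
tbl['s'] = 9 → {'u': 7, 'r': 1, 's': 9}
del 's' → {'u': 7, 'r': 1}
sum of values = 8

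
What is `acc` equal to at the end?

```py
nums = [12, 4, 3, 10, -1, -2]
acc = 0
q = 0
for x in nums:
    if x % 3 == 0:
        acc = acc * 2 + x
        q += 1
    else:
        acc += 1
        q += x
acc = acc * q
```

416

x=12: %3==0, acc = 0*2+12 = 12; q=1
x=4: not %3==0, acc = 12+1 = 13; q=5
x=3: %3==0, acc = 13*2+3 = 29; q=6
x=10: not %3==0, acc = 29+1 = 30; q=16
x=-1: not %3==0, acc = 30+1 = 31; q=15
x=-2: not %3==0, acc = 31+1 = 32; q=13
acc*q = 32*13 = 416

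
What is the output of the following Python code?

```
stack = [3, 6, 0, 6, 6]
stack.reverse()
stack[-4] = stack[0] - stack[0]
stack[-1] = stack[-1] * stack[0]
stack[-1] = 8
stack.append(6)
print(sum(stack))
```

reverse → [6, 6, 0, 6, 3]
stack[-4] = stack[0]-stack[0] = 6-6 = 0 → [6, 0, 0, 6, 3]
stack[-1] = stack[-1]*stack[0] = 3*6 = 18 → [6, 0, 0, 6, 18]
stack[-1] = 8 → [6, 0, 0, 6, 8]
append 6 → [6, 0, 0, 6, 8, 6]
sum = 26

26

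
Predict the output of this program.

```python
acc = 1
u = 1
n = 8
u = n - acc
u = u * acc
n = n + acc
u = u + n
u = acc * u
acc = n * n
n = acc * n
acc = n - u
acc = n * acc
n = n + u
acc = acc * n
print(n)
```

745

u = 8-1 = 7
u = 7*1 = 7
n = 8+1 = 9
u = 7+9 = 16
u = 1*16 = 16
acc = 9*9 = 81
n = 81*9 = 729
acc = 729-16 = 713
acc = 729*713 = 519777
n = 729+16 = 745
acc = 519777*745 = 387233865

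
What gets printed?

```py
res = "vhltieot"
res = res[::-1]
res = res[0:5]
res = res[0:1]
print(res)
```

t

reverse → 'toeitlhv'
slice [0:5] → 'toeit'
slice [0:1] → 't'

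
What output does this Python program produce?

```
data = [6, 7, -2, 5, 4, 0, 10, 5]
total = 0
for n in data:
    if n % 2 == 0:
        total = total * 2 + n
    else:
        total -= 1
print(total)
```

n=6: even, total = 0*2+6 = 6
n=7: not even, total = 6-1 = 5
n=-2: even, total = 5*2+(-2) = 8
n=5: not even, total = 8-1 = 7
n=4: even, total = 7*2+4 = 18
n=0: even, total = 18*2+0 = 36
n=10: even, total = 36*2+10 = 82
n=5: not even, total = 82-1 = 81

81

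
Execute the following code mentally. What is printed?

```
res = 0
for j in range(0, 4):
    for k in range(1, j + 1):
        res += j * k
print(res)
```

j=1,k=1: res = 0+1 = 1
j=2,k=1: res = 1+2 = 3
j=2,k=2: res = 3+4 = 7
j=3,k=1: res = 7+3 = 10
j=3,k=2: res = 10+6 = 16
j=3,k=3: res = 16+9 = 25

25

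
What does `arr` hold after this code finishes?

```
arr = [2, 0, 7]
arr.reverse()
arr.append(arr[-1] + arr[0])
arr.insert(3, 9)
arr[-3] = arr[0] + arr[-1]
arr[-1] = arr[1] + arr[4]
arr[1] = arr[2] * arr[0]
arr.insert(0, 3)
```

reverse → [7, 0, 2]
append arr[-1]+arr[0] = 2+7 = 9 → [7, 0, 2, 9]
insert 9 at 3 → [7, 0, 2, 9, 9]
arr[-3] = arr[0]+arr[-1] = 7+9 = 16 → [7, 0, 16, 9, 9]
arr[-1] = arr[1]+arr[4] = 0+9 = 9 → [7, 0, 16, 9, 9]
arr[1] = arr[2]*arr[0] = 16*7 = 112 → [7, 112, 16, 9, 9]
insert 3 at 0 → [3, 7, 112, 16, 9, 9]

[3, 7, 112, 16, 9, 9]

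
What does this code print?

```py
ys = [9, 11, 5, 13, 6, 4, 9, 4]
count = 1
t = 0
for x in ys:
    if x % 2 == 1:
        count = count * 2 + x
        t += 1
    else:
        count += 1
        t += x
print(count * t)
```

6156

x=9: odd, count = 1*2+9 = 11; t=1
x=11: odd, count = 11*2+11 = 33; t=2
x=5: odd, count = 33*2+5 = 71; t=3
x=13: odd, count = 71*2+13 = 155; t=4
x=6: not odd, count = 155+1 = 156; t=10
x=4: not odd, count = 156+1 = 157; t=14
x=9: odd, count = 157*2+9 = 323; t=15
x=4: not odd, count = 323+1 = 324; t=19
count*t = 324*19 = 6156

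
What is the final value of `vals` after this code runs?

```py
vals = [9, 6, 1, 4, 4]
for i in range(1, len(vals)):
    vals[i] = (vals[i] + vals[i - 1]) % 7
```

[9, 1, 2, 6, 3]

i=1: vals[1] = (6+9)%7 = 1 → [9, 1, 1, 4, 4]
i=2: vals[2] = (1+1)%7 = 2 → [9, 1, 2, 4, 4]
i=3: vals[3] = (4+2)%7 = 6 → [9, 1, 2, 6, 4]
i=4: vals[4] = (4+6)%7 = 3 → [9, 1, 2, 6, 3]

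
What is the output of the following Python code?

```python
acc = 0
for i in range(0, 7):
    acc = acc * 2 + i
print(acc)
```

i=0: acc = 0*2+0 = 0
i=1: acc = 0*2+1 = 1
i=2: acc = 1*2+2 = 4
i=3: acc = 4*2+3 = 11
i=4: acc = 11*2+4 = 26
i=5: acc = 26*2+5 = 57
i=6: acc = 57*2+6 = 120

120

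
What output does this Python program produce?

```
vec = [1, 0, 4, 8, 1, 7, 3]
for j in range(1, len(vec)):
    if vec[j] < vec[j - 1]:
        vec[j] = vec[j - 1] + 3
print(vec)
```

[1, 4, 4, 8, 11, 14, 17]

j=1: 0<1, vec[1] = 1+3 = 4 → [1, 4, 4, 8, 1, 7, 3]
j=2: 4>=4, unchanged → [1, 4, 4, 8, 1, 7, 3]
j=3: 8>=4, unchanged → [1, 4, 4, 8, 1, 7, 3]
j=4: 1<8, vec[4] = 8+3 = 11 → [1, 4, 4, 8, 11, 7, 3]
j=5: 7<11, vec[5] = 11+3 = 14 → [1, 4, 4, 8, 11, 14, 3]
j=6: 3<14, vec[6] = 14+3 = 17 → [1, 4, 4, 8, 11, 14, 17]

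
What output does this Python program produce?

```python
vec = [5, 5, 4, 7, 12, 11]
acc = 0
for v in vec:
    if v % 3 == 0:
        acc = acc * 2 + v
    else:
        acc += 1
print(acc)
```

v=5: not %3==0, acc = 0+1 = 1
v=5: not %3==0, acc = 1+1 = 2
v=4: not %3==0, acc = 2+1 = 3
v=7: not %3==0, acc = 3+1 = 4
v=12: %3==0, acc = 4*2+12 = 20
v=11: not %3==0, acc = 20+1 = 21

21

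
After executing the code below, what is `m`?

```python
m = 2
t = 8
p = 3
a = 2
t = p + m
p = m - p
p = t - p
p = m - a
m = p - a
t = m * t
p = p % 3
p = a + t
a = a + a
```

-2

t = 3+2 = 5
p = 2-3 = -1
p = 5-(-1) = 6
p = 2-2 = 0
m = 0-2 = -2
t = (-2)*5 = -10
p = 0%3 = 0
p = 2+(-10) = -8
a = 2+2 = 4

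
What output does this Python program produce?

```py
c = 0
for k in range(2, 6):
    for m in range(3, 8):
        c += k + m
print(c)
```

k=2,m=3: c = 0+5 = 5
k=2,m=4: c = 5+6 = 11
k=2,m=5: c = 11+7 = 18
k=2,m=6: c = 18+8 = 26
k=2,m=7: c = 26+9 = 35
k=3,m=3: c = 35+6 = 41
k=3,m=4: c = 41+7 = 48
k=3,m=5: c = 48+8 = 56
k=3,m=6: c = 56+9 = 65
k=3,m=7: c = 65+10 = 75
k=4,m=3: c = 75+7 = 82
k=4,m=4: c = 82+8 = 90
k=4,m=5: c = 90+9 = 99
k=4,m=6: c = 99+10 = 109
k=4,m=7: c = 109+11 = 120
k=5,m=3: c = 120+8 = 128
k=5,m=4: c = 128+9 = 137
k=5,m=5: c = 137+10 = 147
k=5,m=6: c = 147+11 = 158
k=5,m=7: c = 158+12 = 170

170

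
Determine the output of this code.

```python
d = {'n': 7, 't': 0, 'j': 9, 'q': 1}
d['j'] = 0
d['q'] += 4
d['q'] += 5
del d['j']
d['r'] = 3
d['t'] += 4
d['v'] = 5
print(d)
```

d['j'] = 0 → {'n': 7, 't': 0, 'j': 0, 'q': 1}
d['q'] = 1+4 = 5 → {'n': 7, 't': 0, 'j': 0, 'q': 5}
d['q'] = 5+5 = 10 → {'n': 7, 't': 0, 'j': 0, 'q': 10}
del 'j' → {'n': 7, 't': 0, 'q': 10}
d['r'] = 3 → {'n': 7, 't': 0, 'q': 10, 'r': 3}
d['t'] = 0+4 = 4 → {'n': 7, 't': 4, 'q': 10, 'r': 3}
d['v'] = 5 → {'n': 7, 't': 4, 'q': 10, 'r': 3, 'v': 5}

{'n': 7, 't': 4, 'q': 10, 'r': 3, 'v': 5}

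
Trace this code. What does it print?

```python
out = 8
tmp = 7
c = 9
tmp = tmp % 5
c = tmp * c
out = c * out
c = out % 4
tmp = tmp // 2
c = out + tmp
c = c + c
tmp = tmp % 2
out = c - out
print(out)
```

146

tmp = 7%5 = 2
c = 2*9 = 18
out = 18*8 = 144
c = 144%4 = 0
tmp = 2//2 = 1
c = 144+1 = 145
c = 145+145 = 290
tmp = 1%2 = 1
out = 290-144 = 146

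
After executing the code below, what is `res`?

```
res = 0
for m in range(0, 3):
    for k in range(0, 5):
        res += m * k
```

m=0,k=0: res = 0+0 = 0
m=0,k=1: res = 0+0 = 0
m=0,k=2: res = 0+0 = 0
m=0,k=3: res = 0+0 = 0
m=0,k=4: res = 0+0 = 0
m=1,k=0: res = 0+0 = 0
m=1,k=1: res = 0+1 = 1
m=1,k=2: res = 1+2 = 3
m=1,k=3: res = 3+3 = 6
m=1,k=4: res = 6+4 = 10
m=2,k=0: res = 10+0 = 10
m=2,k=1: res = 10+2 = 12
m=2,k=2: res = 12+4 = 16
m=2,k=3: res = 16+6 = 22
m=2,k=4: res = 22+8 = 30

30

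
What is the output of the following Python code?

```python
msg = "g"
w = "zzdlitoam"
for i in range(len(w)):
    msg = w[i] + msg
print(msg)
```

maotildzzg

i=0: prepend 'z' → 'zg'
i=1: prepend 'z' → 'zzg'
i=2: prepend 'd' → 'dzzg'
i=3: prepend 'l' → 'ldzzg'
i=4: prepend 'i' → 'ildzzg'
i=5: prepend 't' → 'tildzzg'
i=6: prepend 'o' → 'otildzzg'
i=7: prepend 'a' → 'aotildzzg'
i=8: prepend 'm' → 'maotildzzg'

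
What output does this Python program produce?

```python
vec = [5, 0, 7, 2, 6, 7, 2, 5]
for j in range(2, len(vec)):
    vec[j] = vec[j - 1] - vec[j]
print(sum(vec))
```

j=2: vec[2] = 0-7 = -7 → [5, 0, -7, 2, 6, 7, 2, 5]
j=3: vec[3] = (-7)-2 = -9 → [5, 0, -7, -9, 6, 7, 2, 5]
j=4: vec[4] = (-9)-6 = -15 → [5, 0, -7, -9, -15, 7, 2, 5]
j=5: vec[5] = (-15)-7 = -22 → [5, 0, -7, -9, -15, -22, 2, 5]
j=6: vec[6] = (-22)-2 = -24 → [5, 0, -7, -9, -15, -22, -24, 5]
j=7: vec[7] = (-24)-5 = -29 → [5, 0, -7, -9, -15, -22, -24, -29]
sum = -101

-101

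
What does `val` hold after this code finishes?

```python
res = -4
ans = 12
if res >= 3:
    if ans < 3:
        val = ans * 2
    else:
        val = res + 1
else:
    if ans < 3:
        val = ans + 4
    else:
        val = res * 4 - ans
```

res=-4, ans=12
res >= 3 is False; ans < 3 is False
→ val = res * 4 - ans = -28

-28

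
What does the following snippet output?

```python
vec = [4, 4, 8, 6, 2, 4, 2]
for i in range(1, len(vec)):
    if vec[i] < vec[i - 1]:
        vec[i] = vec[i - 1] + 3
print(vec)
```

i=1: 4>=4, unchanged → [4, 4, 8, 6, 2, 4, 2]
i=2: 8>=4, unchanged → [4, 4, 8, 6, 2, 4, 2]
i=3: 6<8, vec[3] = 8+3 = 11 → [4, 4, 8, 11, 2, 4, 2]
i=4: 2<11, vec[4] = 11+3 = 14 → [4, 4, 8, 11, 14, 4, 2]
i=5: 4<14, vec[5] = 14+3 = 17 → [4, 4, 8, 11, 14, 17, 2]
i=6: 2<17, vec[6] = 17+3 = 20 → [4, 4, 8, 11, 14, 17, 20]

[4, 4, 8, 11, 14, 17, 20]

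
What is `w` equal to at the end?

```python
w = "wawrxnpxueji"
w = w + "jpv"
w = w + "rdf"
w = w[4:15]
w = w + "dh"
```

+ 'jpv' → 'wawrxnpxuejijpv'
+ 'rdf' → 'wawrxnpxuejijpvrdf'
slice [4:15] → 'xnpxuejijpv'
+ 'dh' → 'xnpxuejijpvdh'

'xnpxuejijpvdh'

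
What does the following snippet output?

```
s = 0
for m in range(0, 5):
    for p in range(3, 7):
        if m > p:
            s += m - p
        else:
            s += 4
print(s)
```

77

m=0,p=3: not 0>3, s = 0+4 = 4
m=0,p=4: not 0>4, s = 4+4 = 8
m=0,p=5: not 0>5, s = 8+4 = 12
m=0,p=6: not 0>6, s = 12+4 = 16
m=1,p=3: not 1>3, s = 16+4 = 20
m=1,p=4: not 1>4, s = 20+4 = 24
m=1,p=5: not 1>5, s = 24+4 = 28
m=1,p=6: not 1>6, s = 28+4 = 32
m=2,p=3: not 2>3, s = 32+4 = 36
m=2,p=4: not 2>4, s = 36+4 = 40
m=2,p=5: not 2>5, s = 40+4 = 44
m=2,p=6: not 2>6, s = 44+4 = 48
m=3,p=3: not 3>3, s = 48+4 = 52
m=3,p=4: not 3>4, s = 52+4 = 56
m=3,p=5: not 3>5, s = 56+4 = 60
m=3,p=6: not 3>6, s = 60+4 = 64
m=4,p=3: 4>3, s = 64+1 = 65
m=4,p=4: not 4>4, s = 65+4 = 69
m=4,p=5: not 4>5, s = 69+4 = 73
m=4,p=6: not 4>6, s = 73+4 = 77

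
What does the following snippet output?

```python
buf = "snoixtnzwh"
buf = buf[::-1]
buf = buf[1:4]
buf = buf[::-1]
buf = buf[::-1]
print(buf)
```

wzn

reverse → 'hwzntxions'
slice [1:4] → 'wzn'
reverse → 'nzw'
reverse → 'wzn'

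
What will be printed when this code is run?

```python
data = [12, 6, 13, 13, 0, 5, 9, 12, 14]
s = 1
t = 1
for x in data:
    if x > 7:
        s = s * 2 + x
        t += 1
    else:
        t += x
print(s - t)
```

x=12: >7, s = 1*2+12 = 14; t=2
x=6: not >7; t=8
x=13: >7, s = 14*2+13 = 41; t=9
x=13: >7, s = 41*2+13 = 95; t=10
x=0: not >7; t=10
x=5: not >7; t=15
x=9: >7, s = 95*2+9 = 199; t=16
x=12: >7, s = 199*2+12 = 410; t=17
x=14: >7, s = 410*2+14 = 834; t=18
s-t = 834-18 = 816

816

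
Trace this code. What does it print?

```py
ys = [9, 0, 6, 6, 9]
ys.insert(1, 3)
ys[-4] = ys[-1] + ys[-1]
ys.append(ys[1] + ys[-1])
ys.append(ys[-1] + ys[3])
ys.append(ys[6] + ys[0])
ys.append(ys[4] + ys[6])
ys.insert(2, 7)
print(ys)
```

insert 3 at 1 → [9, 3, 0, 6, 6, 9]
ys[-4] = ys[-1]+ys[-1] = 9+9 = 18 → [9, 3, 18, 6, 6, 9]
append ys[1]+ys[-1] = 3+9 = 12 → [9, 3, 18, 6, 6, 9, 12]
append ys[-1]+ys[3] = 12+6 = 18 → [9, 3, 18, 6, 6, 9, 12, 18]
append ys[6]+ys[0] = 12+9 = 21 → [9, 3, 18, 6, 6, 9, 12, 18, 21]
append ys[4]+ys[6] = 6+12 = 18 → [9, 3, 18, 6, 6, 9, 12, 18, 21, 18]
insert 7 at 2 → [9, 3, 7, 18, 6, 6, 9, 12, 18, 21, 18]

[9, 3, 7, 18, 6, 6, 9, 12, 18, 21, 18]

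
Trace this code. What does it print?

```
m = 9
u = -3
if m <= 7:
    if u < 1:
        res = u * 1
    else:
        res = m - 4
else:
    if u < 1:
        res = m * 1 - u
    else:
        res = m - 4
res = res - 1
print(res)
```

m=9, u=-3
m <= 7 is False; u < 1 is True
→ res = m * 1 - u = 12
res = 12-1 = 11

11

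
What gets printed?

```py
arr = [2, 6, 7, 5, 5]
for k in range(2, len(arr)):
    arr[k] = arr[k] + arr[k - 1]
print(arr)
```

[2, 6, 13, 18, 23]

k=2: arr[2] = 7+6 = 13 → [2, 6, 13, 5, 5]
k=3: arr[3] = 5+13 = 18 → [2, 6, 13, 18, 5]
k=4: arr[4] = 5+18 = 23 → [2, 6, 13, 18, 23]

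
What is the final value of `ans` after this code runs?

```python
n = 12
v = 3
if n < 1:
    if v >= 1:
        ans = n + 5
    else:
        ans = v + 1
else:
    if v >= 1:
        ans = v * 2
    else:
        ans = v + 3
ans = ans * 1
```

6

n=12, v=3
n < 1 is False; v >= 1 is True
→ ans = v * 2 = 6
ans = 6*1 = 6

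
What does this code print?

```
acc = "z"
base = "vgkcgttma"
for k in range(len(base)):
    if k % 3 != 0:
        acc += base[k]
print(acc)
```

zgkgtma

k=0: skip
k=1: add 'g' → 'zg'
k=2: add 'k' → 'zgk'
k=3: skip
k=4: add 'g' → 'zgkg'
k=5: add 't' → 'zgkgt'
k=6: skip
k=7: add 'm' → 'zgkgtm'
k=8: add 'a' → 'zgkgtma'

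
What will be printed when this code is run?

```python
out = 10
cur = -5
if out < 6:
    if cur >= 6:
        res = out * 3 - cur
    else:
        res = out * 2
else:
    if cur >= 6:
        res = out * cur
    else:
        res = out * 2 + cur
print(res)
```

15

out=10, cur=-5
out < 6 is False; cur >= 6 is False
→ res = out * 2 + cur = 15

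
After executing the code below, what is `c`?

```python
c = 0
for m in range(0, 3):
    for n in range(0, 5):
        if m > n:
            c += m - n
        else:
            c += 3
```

40

m=0,n=0: not 0>0, c = 0+3 = 3
m=0,n=1: not 0>1, c = 3+3 = 6
m=0,n=2: not 0>2, c = 6+3 = 9
m=0,n=3: not 0>3, c = 9+3 = 12
m=0,n=4: not 0>4, c = 12+3 = 15
m=1,n=0: 1>0, c = 15+1 = 16
m=1,n=1: not 1>1, c = 16+3 = 19
m=1,n=2: not 1>2, c = 19+3 = 22
m=1,n=3: not 1>3, c = 22+3 = 25
m=1,n=4: not 1>4, c = 25+3 = 28
m=2,n=0: 2>0, c = 28+2 = 30
m=2,n=1: 2>1, c = 30+1 = 31
m=2,n=2: not 2>2, c = 31+3 = 34
m=2,n=3: not 2>3, c = 34+3 = 37
m=2,n=4: not 2>4, c = 37+3 = 40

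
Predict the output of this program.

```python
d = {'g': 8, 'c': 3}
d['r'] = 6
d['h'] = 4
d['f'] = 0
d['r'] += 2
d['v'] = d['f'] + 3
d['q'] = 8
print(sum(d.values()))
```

34

d['r'] = 6 → {'g': 8, 'c': 3, 'r': 6}
d['h'] = 4 → {'g': 8, 'c': 3, 'r': 6, 'h': 4}
d['f'] = 0 → {'g': 8, 'c': 3, 'r': 6, 'h': 4, 'f': 0}
d['r'] = 6+2 = 8 → {'g': 8, 'c': 3, 'r': 8, 'h': 4, 'f': 0}
d['v'] = d['f']+3 = 3 → {'g': 8, 'c': 3, 'r': 8, 'h': 4, 'f': 0, 'v': 3}
d['q'] = 8 → {'g': 8, 'c': 3, 'r': 8, 'h': 4, 'f': 0, 'v': 3, 'q': 8}
sum of values = 34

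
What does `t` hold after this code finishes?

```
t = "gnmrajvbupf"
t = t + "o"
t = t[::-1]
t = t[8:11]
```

'rmn'

+ 'o' → 'gnmrajvbupfo'
reverse → 'ofpubvjarmng'
slice [8:11] → 'rmn'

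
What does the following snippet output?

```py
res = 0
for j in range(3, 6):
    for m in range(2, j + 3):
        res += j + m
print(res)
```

j=3,m=2: res = 0+5 = 5
j=3,m=3: res = 5+6 = 11
j=3,m=4: res = 11+7 = 18
j=3,m=5: res = 18+8 = 26
j=4,m=2: res = 26+6 = 32
j=4,m=3: res = 32+7 = 39
j=4,m=4: res = 39+8 = 47
j=4,m=5: res = 47+9 = 56
j=4,m=6: res = 56+10 = 66
j=5,m=2: res = 66+7 = 73
j=5,m=3: res = 73+8 = 81
j=5,m=4: res = 81+9 = 90
j=5,m=5: res = 90+10 = 100
j=5,m=6: res = 100+11 = 111
j=5,m=7: res = 111+12 = 123

123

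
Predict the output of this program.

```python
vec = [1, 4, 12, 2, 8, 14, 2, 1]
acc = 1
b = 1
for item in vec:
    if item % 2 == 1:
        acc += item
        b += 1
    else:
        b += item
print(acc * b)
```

135

item=1: odd, acc = 1+1 = 2; b=2
item=4: not odd; b=6
item=12: not odd; b=18
item=2: not odd; b=20
item=8: not odd; b=28
item=14: not odd; b=42
item=2: not odd; b=44
item=1: odd, acc = 2+1 = 3; b=45
acc*b = 3*45 = 135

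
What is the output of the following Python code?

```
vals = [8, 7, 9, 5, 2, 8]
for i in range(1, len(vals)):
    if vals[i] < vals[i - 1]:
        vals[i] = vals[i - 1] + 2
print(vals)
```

[8, 10, 12, 14, 16, 18]

i=1: 7<8, vals[1] = 8+2 = 10 → [8, 10, 9, 5, 2, 8]
i=2: 9<10, vals[2] = 10+2 = 12 → [8, 10, 12, 5, 2, 8]
i=3: 5<12, vals[3] = 12+2 = 14 → [8, 10, 12, 14, 2, 8]
i=4: 2<14, vals[4] = 14+2 = 16 → [8, 10, 12, 14, 16, 8]
i=5: 8<16, vals[5] = 16+2 = 18 → [8, 10, 12, 14, 16, 18]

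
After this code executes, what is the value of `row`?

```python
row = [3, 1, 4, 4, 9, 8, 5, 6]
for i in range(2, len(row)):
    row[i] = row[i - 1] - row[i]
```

[3, 1, -3, -7, -16, -24, -29, -35]

i=2: row[2] = 1-4 = -3 → [3, 1, -3, 4, 9, 8, 5, 6]
i=3: row[3] = (-3)-4 = -7 → [3, 1, -3, -7, 9, 8, 5, 6]
i=4: row[4] = (-7)-9 = -16 → [3, 1, -3, -7, -16, 8, 5, 6]
i=5: row[5] = (-16)-8 = -24 → [3, 1, -3, -7, -16, -24, 5, 6]
i=6: row[6] = (-24)-5 = -29 → [3, 1, -3, -7, -16, -24, -29, 6]
i=7: row[7] = (-29)-6 = -35 → [3, 1, -3, -7, -16, -24, -29, -35]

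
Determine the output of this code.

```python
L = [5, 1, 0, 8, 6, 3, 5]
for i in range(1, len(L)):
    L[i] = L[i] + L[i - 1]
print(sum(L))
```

102

i=1: L[1] = 1+5 = 6 → [5, 6, 0, 8, 6, 3, 5]
i=2: L[2] = 0+6 = 6 → [5, 6, 6, 8, 6, 3, 5]
i=3: L[3] = 8+6 = 14 → [5, 6, 6, 14, 6, 3, 5]
i=4: L[4] = 6+14 = 20 → [5, 6, 6, 14, 20, 3, 5]
i=5: L[5] = 3+20 = 23 → [5, 6, 6, 14, 20, 23, 5]
i=6: L[6] = 5+23 = 28 → [5, 6, 6, 14, 20, 23, 28]
sum = 102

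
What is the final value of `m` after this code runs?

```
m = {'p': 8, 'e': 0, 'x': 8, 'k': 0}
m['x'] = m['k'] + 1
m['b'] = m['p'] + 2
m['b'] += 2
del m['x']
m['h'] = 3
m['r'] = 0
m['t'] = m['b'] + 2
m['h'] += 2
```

m['x'] = m['k']+1 = 1 → {'p': 8, 'e': 0, 'x': 1, 'k': 0}
m['b'] = m['p']+2 = 10 → {'p': 8, 'e': 0, 'x': 1, 'k': 0, 'b': 10}
m['b'] = 10+2 = 12 → {'p': 8, 'e': 0, 'x': 1, 'k': 0, 'b': 12}
del 'x' → {'p': 8, 'e': 0, 'k': 0, 'b': 12}
m['h'] = 3 → {'p': 8, 'e': 0, 'k': 0, 'b': 12, 'h': 3}
m['r'] = 0 → {'p': 8, 'e': 0, 'k': 0, 'b': 12, 'h': 3, 'r': 0}
m['t'] = m['b']+2 = 14 → {'p': 8, 'e': 0, 'k': 0, 'b': 12, 'h': 3, 'r': 0, 't': 14}
m['h'] = 3+2 = 5 → {'p': 8, 'e': 0, 'k': 0, 'b': 12, 'h': 5, 'r': 0, 't': 14}

{'p': 8, 'e': 0, 'k': 0, 'b': 12, 'h': 5, 'r': 0, 't': 14}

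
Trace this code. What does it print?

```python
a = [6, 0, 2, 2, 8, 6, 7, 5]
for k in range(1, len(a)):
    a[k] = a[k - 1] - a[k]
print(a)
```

[6, 6, 4, 2, -6, -12, -19, -24]

k=1: a[1] = 6-0 = 6 → [6, 6, 2, 2, 8, 6, 7, 5]
k=2: a[2] = 6-2 = 4 → [6, 6, 4, 2, 8, 6, 7, 5]
k=3: a[3] = 4-2 = 2 → [6, 6, 4, 2, 8, 6, 7, 5]
k=4: a[4] = 2-8 = -6 → [6, 6, 4, 2, -6, 6, 7, 5]
k=5: a[5] = (-6)-6 = -12 → [6, 6, 4, 2, -6, -12, 7, 5]
k=6: a[6] = (-12)-7 = -19 → [6, 6, 4, 2, -6, -12, -19, 5]
k=7: a[7] = (-19)-5 = -24 → [6, 6, 4, 2, -6, -12, -19, -24]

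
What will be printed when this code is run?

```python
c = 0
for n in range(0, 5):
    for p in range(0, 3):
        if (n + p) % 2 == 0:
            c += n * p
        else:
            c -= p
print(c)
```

n=0,p=0: even sum, c = 0+0 = 0
n=0,p=1: odd sum, c = 0-1 = -1
n=0,p=2: even sum, c = (-1)+0 = -1
n=1,p=0: odd sum, c = (-1)-0 = -1
n=1,p=1: even sum, c = (-1)+1 = 0
n=1,p=2: odd sum, c = 0-2 = -2
n=2,p=0: even sum, c = (-2)+0 = -2
n=2,p=1: odd sum, c = (-2)-1 = -3
n=2,p=2: even sum, c = (-3)+4 = 1
n=3,p=0: odd sum, c = 1-0 = 1
n=3,p=1: even sum, c = 1+3 = 4
n=3,p=2: odd sum, c = 4-2 = 2
n=4,p=0: even sum, c = 2+0 = 2
n=4,p=1: odd sum, c = 2-1 = 1
n=4,p=2: even sum, c = 1+8 = 9

9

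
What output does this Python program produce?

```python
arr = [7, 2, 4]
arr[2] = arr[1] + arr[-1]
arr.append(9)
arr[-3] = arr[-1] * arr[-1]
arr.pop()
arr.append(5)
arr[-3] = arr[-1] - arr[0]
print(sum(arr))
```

16

arr[2] = arr[1]+arr[-1] = 2+4 = 6 → [7, 2, 6]
append 9 → [7, 2, 6, 9]
arr[-3] = arr[-1]*arr[-1] = 9*9 = 81 → [7, 81, 6, 9]
pop() removes 9 → [7, 81, 6]
append 5 → [7, 81, 6, 5]
arr[-3] = arr[-1]-arr[0] = 5-7 = -2 → [7, -2, 6, 5]
sum = 16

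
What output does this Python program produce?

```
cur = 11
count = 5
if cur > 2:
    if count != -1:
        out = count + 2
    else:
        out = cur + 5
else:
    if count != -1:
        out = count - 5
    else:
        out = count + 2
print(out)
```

7

cur=11, count=5
cur > 2 is True; count != -1 is True
→ out = count + 2 = 7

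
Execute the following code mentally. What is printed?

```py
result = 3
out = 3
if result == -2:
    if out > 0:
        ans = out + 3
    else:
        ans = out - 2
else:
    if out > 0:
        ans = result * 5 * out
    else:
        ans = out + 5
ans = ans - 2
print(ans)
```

43

result=3, out=3
result == -2 is False; out > 0 is True
→ ans = result * 5 * out = 45
ans = 45-2 = 43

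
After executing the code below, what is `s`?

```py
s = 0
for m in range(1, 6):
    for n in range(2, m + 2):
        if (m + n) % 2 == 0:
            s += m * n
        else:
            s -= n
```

m=1,n=2: odd sum, s = 0-2 = -2
m=2,n=2: even sum, s = (-2)+4 = 2
m=2,n=3: odd sum, s = 2-3 = -1
m=3,n=2: odd sum, s = (-1)-2 = -3
m=3,n=3: even sum, s = (-3)+9 = 6
m=3,n=4: odd sum, s = 6-4 = 2
m=4,n=2: even sum, s = 2+8 = 10
m=4,n=3: odd sum, s = 10-3 = 7
m=4,n=4: even sum, s = 7+16 = 23
m=4,n=5: odd sum, s = 23-5 = 18
m=5,n=2: odd sum, s = 18-2 = 16
m=5,n=3: even sum, s = 16+15 = 31
m=5,n=4: odd sum, s = 31-4 = 27
m=5,n=5: even sum, s = 27+25 = 52
m=5,n=6: odd sum, s = 52-6 = 46

46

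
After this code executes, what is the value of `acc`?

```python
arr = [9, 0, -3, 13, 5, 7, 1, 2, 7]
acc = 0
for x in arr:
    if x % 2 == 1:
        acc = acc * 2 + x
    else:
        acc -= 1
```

699

x=9: odd, acc = 0*2+9 = 9
x=0: not odd, acc = 9-1 = 8
x=-3: odd, acc = 8*2+(-3) = 13
x=13: odd, acc = 13*2+13 = 39
x=5: odd, acc = 39*2+5 = 83
x=7: odd, acc = 83*2+7 = 173
x=1: odd, acc = 173*2+1 = 347
x=2: not odd, acc = 347-1 = 346
x=7: odd, acc = 346*2+7 = 699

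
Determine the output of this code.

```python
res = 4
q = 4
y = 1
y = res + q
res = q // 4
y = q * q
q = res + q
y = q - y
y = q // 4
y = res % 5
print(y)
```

1

y = 4+4 = 8
res = 4//4 = 1
y = 4*4 = 16
q = 1+4 = 5
y = 5-16 = -11
y = 5//4 = 1
y = 1%5 = 1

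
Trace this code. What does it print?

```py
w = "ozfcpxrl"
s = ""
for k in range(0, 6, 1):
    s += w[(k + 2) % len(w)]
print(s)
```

k=0: add w[2]='f' → 'f'
k=1: add w[3]='c' → 'fc'
k=2: add w[4]='p' → 'fcp'
k=3: add w[5]='x' → 'fcpx'
k=4: add w[6]='r' → 'fcpxr'
k=5: add w[7]='l' → 'fcpxrl'

fcpxrl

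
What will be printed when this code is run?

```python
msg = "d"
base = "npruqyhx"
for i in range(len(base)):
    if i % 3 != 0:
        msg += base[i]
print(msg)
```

i=0: skip
i=1: add 'p' → 'dp'
i=2: add 'r' → 'dpr'
i=3: skip
i=4: add 'q' → 'dprq'
i=5: add 'y' → 'dprqy'
i=6: skip
i=7: add 'x' → 'dprqyx'

dprqyx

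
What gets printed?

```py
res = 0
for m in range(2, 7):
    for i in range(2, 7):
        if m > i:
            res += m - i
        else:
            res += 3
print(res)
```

65

m=2,i=2: not 2>2, res = 0+3 = 3
m=2,i=3: not 2>3, res = 3+3 = 6
m=2,i=4: not 2>4, res = 6+3 = 9
m=2,i=5: not 2>5, res = 9+3 = 12
m=2,i=6: not 2>6, res = 12+3 = 15
m=3,i=2: 3>2, res = 15+1 = 16
m=3,i=3: not 3>3, res = 16+3 = 19
m=3,i=4: not 3>4, res = 19+3 = 22
m=3,i=5: not 3>5, res = 22+3 = 25
m=3,i=6: not 3>6, res = 25+3 = 28
m=4,i=2: 4>2, res = 28+2 = 30
m=4,i=3: 4>3, res = 30+1 = 31
m=4,i=4: not 4>4, res = 31+3 = 34
m=4,i=5: not 4>5, res = 34+3 = 37
m=4,i=6: not 4>6, res = 37+3 = 40
m=5,i=2: 5>2, res = 40+3 = 43
m=5,i=3: 5>3, res = 43+2 = 45
m=5,i=4: 5>4, res = 45+1 = 46
m=5,i=5: not 5>5, res = 46+3 = 49
m=5,i=6: not 5>6, res = 49+3 = 52
m=6,i=2: 6>2, res = 52+4 = 56
m=6,i=3: 6>3, res = 56+3 = 59
m=6,i=4: 6>4, res = 59+2 = 61
m=6,i=5: 6>5, res = 61+1 = 62
m=6,i=6: not 6>6, res = 62+3 = 65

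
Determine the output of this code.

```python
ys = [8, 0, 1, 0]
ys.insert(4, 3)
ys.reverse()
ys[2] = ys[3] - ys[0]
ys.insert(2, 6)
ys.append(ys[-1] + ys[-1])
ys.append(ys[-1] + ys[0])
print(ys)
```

insert 3 at 4 → [8, 0, 1, 0, 3]
reverse → [3, 0, 1, 0, 8]
ys[2] = ys[3]-ys[0] = 0-3 = -3 → [3, 0, -3, 0, 8]
insert 6 at 2 → [3, 0, 6, -3, 0, 8]
append ys[-1]+ys[-1] = 8+8 = 16 → [3, 0, 6, -3, 0, 8, 16]
append ys[-1]+ys[0] = 16+3 = 19 → [3, 0, 6, -3, 0, 8, 16, 19]

[3, 0, 6, -3, 0, 8, 16, 19]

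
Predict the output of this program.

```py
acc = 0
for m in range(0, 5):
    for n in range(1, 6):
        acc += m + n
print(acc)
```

125

m=0,n=1: acc = 0+1 = 1
m=0,n=2: acc = 1+2 = 3
m=0,n=3: acc = 3+3 = 6
m=0,n=4: acc = 6+4 = 10
m=0,n=5: acc = 10+5 = 15
m=1,n=1: acc = 15+2 = 17
m=1,n=2: acc = 17+3 = 20
m=1,n=3: acc = 20+4 = 24
m=1,n=4: acc = 24+5 = 29
m=1,n=5: acc = 29+6 = 35
m=2,n=1: acc = 35+3 = 38
m=2,n=2: acc = 38+4 = 42
m=2,n=3: acc = 42+5 = 47
m=2,n=4: acc = 47+6 = 53
m=2,n=5: acc = 53+7 = 60
m=3,n=1: acc = 60+4 = 64
m=3,n=2: acc = 64+5 = 69
m=3,n=3: acc = 69+6 = 75
m=3,n=4: acc = 75+7 = 82
m=3,n=5: acc = 82+8 = 90
m=4,n=1: acc = 90+5 = 95
m=4,n=2: acc = 95+6 = 101
m=4,n=3: acc = 101+7 = 108
m=4,n=4: acc = 108+8 = 116
m=4,n=5: acc = 116+9 = 125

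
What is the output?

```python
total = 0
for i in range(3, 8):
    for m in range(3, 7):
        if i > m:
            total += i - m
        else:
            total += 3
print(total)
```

50

i=3,m=3: not 3>3, total = 0+3 = 3
i=3,m=4: not 3>4, total = 3+3 = 6
i=3,m=5: not 3>5, total = 6+3 = 9
i=3,m=6: not 3>6, total = 9+3 = 12
i=4,m=3: 4>3, total = 12+1 = 13
i=4,m=4: not 4>4, total = 13+3 = 16
i=4,m=5: not 4>5, total = 16+3 = 19
i=4,m=6: not 4>6, total = 19+3 = 22
i=5,m=3: 5>3, total = 22+2 = 24
i=5,m=4: 5>4, total = 24+1 = 25
i=5,m=5: not 5>5, total = 25+3 = 28
i=5,m=6: not 5>6, total = 28+3 = 31
i=6,m=3: 6>3, total = 31+3 = 34
i=6,m=4: 6>4, total = 34+2 = 36
i=6,m=5: 6>5, total = 36+1 = 37
i=6,m=6: not 6>6, total = 37+3 = 40
i=7,m=3: 7>3, total = 40+4 = 44
i=7,m=4: 7>4, total = 44+3 = 47
i=7,m=5: 7>5, total = 47+2 = 49
i=7,m=6: 7>6, total = 49+1 = 50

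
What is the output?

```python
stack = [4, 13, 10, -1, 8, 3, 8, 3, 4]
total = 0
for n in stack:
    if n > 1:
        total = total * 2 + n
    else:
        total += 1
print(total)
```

1890

n=4: >1, total = 0*2+4 = 4
n=13: >1, total = 4*2+13 = 21
n=10: >1, total = 21*2+10 = 52
n=-1: not >1, total = 52+1 = 53
n=8: >1, total = 53*2+8 = 114
n=3: >1, total = 114*2+3 = 231
n=8: >1, total = 231*2+8 = 470
n=3: >1, total = 470*2+3 = 943
n=4: >1, total = 943*2+4 = 1890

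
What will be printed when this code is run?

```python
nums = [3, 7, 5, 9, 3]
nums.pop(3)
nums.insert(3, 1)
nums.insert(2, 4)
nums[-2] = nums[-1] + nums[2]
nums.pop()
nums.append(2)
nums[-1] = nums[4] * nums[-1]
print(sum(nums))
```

pop(3) removes 9 → [3, 7, 5, 3]
insert 1 at 3 → [3, 7, 5, 1, 3]
insert 4 at 2 → [3, 7, 4, 5, 1, 3]
nums[-2] = nums[-1]+nums[2] = 3+4 = 7 → [3, 7, 4, 5, 7, 3]
pop() removes 3 → [3, 7, 4, 5, 7]
append 2 → [3, 7, 4, 5, 7, 2]
nums[-1] = nums[4]*nums[-1] = 7*2 = 14 → [3, 7, 4, 5, 7, 14]
sum = 40

40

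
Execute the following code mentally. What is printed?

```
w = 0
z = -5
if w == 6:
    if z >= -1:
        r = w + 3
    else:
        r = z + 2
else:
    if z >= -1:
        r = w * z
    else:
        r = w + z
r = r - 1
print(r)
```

-6

w=0, z=-5
w == 6 is False; z >= -1 is False
→ r = w + z = -5
r = (-5)-1 = -6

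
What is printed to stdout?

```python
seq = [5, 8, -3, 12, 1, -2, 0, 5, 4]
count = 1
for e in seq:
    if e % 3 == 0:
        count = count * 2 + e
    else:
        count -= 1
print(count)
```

e=5: not %3==0, count = 1-1 = 0
e=8: not %3==0, count = 0-1 = -1
e=-3: %3==0, count = (-1)*2+(-3) = -5
e=12: %3==0, count = (-5)*2+12 = 2
e=1: not %3==0, count = 2-1 = 1
e=-2: not %3==0, count = 1-1 = 0
e=0: %3==0, count = 0*2+0 = 0
e=5: not %3==0, count = 0-1 = -1
e=4: not %3==0, count = (-1)-1 = -2

-2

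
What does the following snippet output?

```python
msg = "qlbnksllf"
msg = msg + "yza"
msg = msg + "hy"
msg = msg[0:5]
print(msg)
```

qlbnk

+ 'yza' → 'qlbnksllfyza'
+ 'hy' → 'qlbnksllfyzahy'
slice [0:5] → 'qlbnk'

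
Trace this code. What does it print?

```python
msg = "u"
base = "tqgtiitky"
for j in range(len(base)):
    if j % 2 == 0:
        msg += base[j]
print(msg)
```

utgity

j=0: add 't' → 'ut'
j=1: skip
j=2: add 'g' → 'utg'
j=3: skip
j=4: add 'i' → 'utgi'
j=5: skip
j=6: add 't' → 'utgit'
j=7: skip
j=8: add 'y' → 'utgity'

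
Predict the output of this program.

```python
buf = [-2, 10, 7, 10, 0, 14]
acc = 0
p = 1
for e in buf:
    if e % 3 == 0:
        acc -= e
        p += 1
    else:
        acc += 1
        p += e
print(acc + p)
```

e=-2: not %3==0, acc = 0+1 = 1; p=-1
e=10: not %3==0, acc = 1+1 = 2; p=9
e=7: not %3==0, acc = 2+1 = 3; p=16
e=10: not %3==0, acc = 3+1 = 4; p=26
e=0: %3==0, acc = 4-0 = 4; p=27
e=14: not %3==0, acc = 4+1 = 5; p=41
acc+p = 5+41 = 46

46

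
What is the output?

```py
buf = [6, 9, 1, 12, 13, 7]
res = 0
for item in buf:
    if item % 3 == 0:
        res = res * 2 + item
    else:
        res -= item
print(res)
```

32

item=6: %3==0, res = 0*2+6 = 6
item=9: %3==0, res = 6*2+9 = 21
item=1: not %3==0, res = 21-1 = 20
item=12: %3==0, res = 20*2+12 = 52
item=13: not %3==0, res = 52-13 = 39
item=7: not %3==0, res = 39-7 = 32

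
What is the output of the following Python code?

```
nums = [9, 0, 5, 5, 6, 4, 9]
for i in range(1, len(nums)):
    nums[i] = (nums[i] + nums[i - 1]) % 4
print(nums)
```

[9, 1, 2, 3, 1, 1, 2]

i=1: nums[1] = (0+9)%4 = 1 → [9, 1, 5, 5, 6, 4, 9]
i=2: nums[2] = (5+1)%4 = 2 → [9, 1, 2, 5, 6, 4, 9]
i=3: nums[3] = (5+2)%4 = 3 → [9, 1, 2, 3, 6, 4, 9]
i=4: nums[4] = (6+3)%4 = 1 → [9, 1, 2, 3, 1, 4, 9]
i=5: nums[5] = (4+1)%4 = 1 → [9, 1, 2, 3, 1, 1, 9]
i=6: nums[6] = (9+1)%4 = 2 → [9, 1, 2, 3, 1, 1, 2]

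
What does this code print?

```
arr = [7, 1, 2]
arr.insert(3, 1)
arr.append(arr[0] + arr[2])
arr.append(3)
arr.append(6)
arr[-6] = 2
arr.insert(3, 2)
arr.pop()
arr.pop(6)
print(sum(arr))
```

insert 1 at 3 → [7, 1, 2, 1]
append arr[0]+arr[2] = 7+2 = 9 → [7, 1, 2, 1, 9]
append 3 → [7, 1, 2, 1, 9, 3]
append 6 → [7, 1, 2, 1, 9, 3, 6]
arr[-6] = 2 → [7, 2, 2, 1, 9, 3, 6]
insert 2 at 3 → [7, 2, 2, 2, 1, 9, 3, 6]
pop() removes 6 → [7, 2, 2, 2, 1, 9, 3]
pop(6) removes 3 → [7, 2, 2, 2, 1, 9]
sum = 23

23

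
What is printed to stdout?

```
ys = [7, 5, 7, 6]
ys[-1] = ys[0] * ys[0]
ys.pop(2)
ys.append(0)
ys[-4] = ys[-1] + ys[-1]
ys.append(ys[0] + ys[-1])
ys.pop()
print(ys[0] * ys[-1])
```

0

ys[-1] = ys[0]*ys[0] = 7*7 = 49 → [7, 5, 7, 49]
pop(2) removes 7 → [7, 5, 49]
append 0 → [7, 5, 49, 0]
ys[-4] = ys[-1]+ys[-1] = 0+0 = 0 → [0, 5, 49, 0]
append ys[0]+ys[-1] = 0+0 = 0 → [0, 5, 49, 0, 0]
pop() removes 0 → [0, 5, 49, 0]
ys[0]*ys[-1] = 0*0 = 0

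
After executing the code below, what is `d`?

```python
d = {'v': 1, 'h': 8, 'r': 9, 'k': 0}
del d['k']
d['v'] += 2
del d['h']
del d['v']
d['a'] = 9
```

{'r': 9, 'a': 9}

del 'k' → {'v': 1, 'h': 8, 'r': 9}
d['v'] = 1+2 = 3 → {'v': 3, 'h': 8, 'r': 9}
del 'h' → {'v': 3, 'r': 9}
del 'v' → {'r': 9}
d['a'] = 9 → {'r': 9, 'a': 9}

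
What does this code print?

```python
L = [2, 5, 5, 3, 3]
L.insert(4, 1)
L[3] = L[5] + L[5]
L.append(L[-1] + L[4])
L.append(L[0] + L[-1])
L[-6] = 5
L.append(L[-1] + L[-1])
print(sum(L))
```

insert 1 at 4 → [2, 5, 5, 3, 1, 3]
L[3] = L[5]+L[5] = 3+3 = 6 → [2, 5, 5, 6, 1, 3]
append L[-1]+L[4] = 3+1 = 4 → [2, 5, 5, 6, 1, 3, 4]
append L[0]+L[-1] = 2+4 = 6 → [2, 5, 5, 6, 1, 3, 4, 6]
L[-6] = 5 → [2, 5, 5, 6, 1, 3, 4, 6]
append L[-1]+L[-1] = 6+6 = 12 → [2, 5, 5, 6, 1, 3, 4, 6, 12]
sum = 44

44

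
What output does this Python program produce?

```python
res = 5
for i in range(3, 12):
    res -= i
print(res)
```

i=3: res = 5-3 = 2
i=4: res = 2-4 = -2
i=5: res = (-2)-5 = -7
i=6: res = (-7)-6 = -13
i=7: res = (-13)-7 = -20
i=8: res = (-20)-8 = -28
i=9: res = (-28)-9 = -37
i=10: res = (-37)-10 = -47
i=11: res = (-47)-11 = -58

-58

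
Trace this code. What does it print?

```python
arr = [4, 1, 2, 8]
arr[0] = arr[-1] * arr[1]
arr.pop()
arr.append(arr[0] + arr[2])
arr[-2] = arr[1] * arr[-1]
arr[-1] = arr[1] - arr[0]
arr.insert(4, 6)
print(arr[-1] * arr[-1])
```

36

arr[0] = arr[-1]*arr[1] = 8*1 = 8 → [8, 1, 2, 8]
pop() removes 8 → [8, 1, 2]
append arr[0]+arr[2] = 8+2 = 10 → [8, 1, 2, 10]
arr[-2] = arr[1]*arr[-1] = 1*10 = 10 → [8, 1, 10, 10]
arr[-1] = arr[1]-arr[0] = 1-8 = -7 → [8, 1, 10, -7]
insert 6 at 4 → [8, 1, 10, -7, 6]
arr[-1]*arr[-1] = 6*6 = 36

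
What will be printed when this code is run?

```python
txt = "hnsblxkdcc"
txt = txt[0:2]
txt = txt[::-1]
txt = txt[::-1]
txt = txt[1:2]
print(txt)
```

slice [0:2] → 'hn'
reverse → 'nh'
reverse → 'hn'
slice [1:2] → 'n'

n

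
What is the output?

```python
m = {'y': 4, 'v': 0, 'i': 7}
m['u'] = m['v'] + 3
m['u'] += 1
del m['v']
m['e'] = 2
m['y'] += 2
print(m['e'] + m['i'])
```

m['u'] = m['v']+3 = 3 → {'y': 4, 'v': 0, 'i': 7, 'u': 3}
m['u'] = 3+1 = 4 → {'y': 4, 'v': 0, 'i': 7, 'u': 4}
del 'v' → {'y': 4, 'i': 7, 'u': 4}
m['e'] = 2 → {'y': 4, 'i': 7, 'u': 4, 'e': 2}
m['y'] = 4+2 = 6 → {'y': 6, 'i': 7, 'u': 4, 'e': 2}
m['e']+m['i'] = 2+7 = 9

9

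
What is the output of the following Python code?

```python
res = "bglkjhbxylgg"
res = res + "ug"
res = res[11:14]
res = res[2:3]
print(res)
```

g

+ 'ug' → 'bglkjhbxylggug'
slice [11:14] → 'gug'
slice [2:3] → 'g'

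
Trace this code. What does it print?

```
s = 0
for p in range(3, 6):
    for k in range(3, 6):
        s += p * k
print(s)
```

144

p=3,k=3: s = 0+9 = 9
p=3,k=4: s = 9+12 = 21
p=3,k=5: s = 21+15 = 36
p=4,k=3: s = 36+12 = 48
p=4,k=4: s = 48+16 = 64
p=4,k=5: s = 64+20 = 84
p=5,k=3: s = 84+15 = 99
p=5,k=4: s = 99+20 = 119
p=5,k=5: s = 119+25 = 144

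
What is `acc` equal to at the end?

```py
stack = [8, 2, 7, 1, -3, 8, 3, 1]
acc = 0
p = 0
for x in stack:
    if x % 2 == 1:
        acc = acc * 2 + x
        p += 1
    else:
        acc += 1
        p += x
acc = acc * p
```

x=8: not odd, acc = 0+1 = 1; p=8
x=2: not odd, acc = 1+1 = 2; p=10
x=7: odd, acc = 2*2+7 = 11; p=11
x=1: odd, acc = 11*2+1 = 23; p=12
x=-3: odd, acc = 23*2+(-3) = 43; p=13
x=8: not odd, acc = 43+1 = 44; p=21
x=3: odd, acc = 44*2+3 = 91; p=22
x=1: odd, acc = 91*2+1 = 183; p=23
acc*p = 183*23 = 4209

4209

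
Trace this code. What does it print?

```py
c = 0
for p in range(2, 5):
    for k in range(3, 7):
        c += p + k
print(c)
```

90

p=2,k=3: c = 0+5 = 5
p=2,k=4: c = 5+6 = 11
p=2,k=5: c = 11+7 = 18
p=2,k=6: c = 18+8 = 26
p=3,k=3: c = 26+6 = 32
p=3,k=4: c = 32+7 = 39
p=3,k=5: c = 39+8 = 47
p=3,k=6: c = 47+9 = 56
p=4,k=3: c = 56+7 = 63
p=4,k=4: c = 63+8 = 71
p=4,k=5: c = 71+9 = 80
p=4,k=6: c = 80+10 = 90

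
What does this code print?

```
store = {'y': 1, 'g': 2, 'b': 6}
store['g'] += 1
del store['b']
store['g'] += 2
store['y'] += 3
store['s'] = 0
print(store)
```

{'y': 4, 'g': 5, 's': 0}

store['g'] = 2+1 = 3 → {'y': 1, 'g': 3, 'b': 6}
del 'b' → {'y': 1, 'g': 3}
store['g'] = 3+2 = 5 → {'y': 1, 'g': 5}
store['y'] = 1+3 = 4 → {'y': 4, 'g': 5}
store['s'] = 0 → {'y': 4, 'g': 5, 's': 0}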